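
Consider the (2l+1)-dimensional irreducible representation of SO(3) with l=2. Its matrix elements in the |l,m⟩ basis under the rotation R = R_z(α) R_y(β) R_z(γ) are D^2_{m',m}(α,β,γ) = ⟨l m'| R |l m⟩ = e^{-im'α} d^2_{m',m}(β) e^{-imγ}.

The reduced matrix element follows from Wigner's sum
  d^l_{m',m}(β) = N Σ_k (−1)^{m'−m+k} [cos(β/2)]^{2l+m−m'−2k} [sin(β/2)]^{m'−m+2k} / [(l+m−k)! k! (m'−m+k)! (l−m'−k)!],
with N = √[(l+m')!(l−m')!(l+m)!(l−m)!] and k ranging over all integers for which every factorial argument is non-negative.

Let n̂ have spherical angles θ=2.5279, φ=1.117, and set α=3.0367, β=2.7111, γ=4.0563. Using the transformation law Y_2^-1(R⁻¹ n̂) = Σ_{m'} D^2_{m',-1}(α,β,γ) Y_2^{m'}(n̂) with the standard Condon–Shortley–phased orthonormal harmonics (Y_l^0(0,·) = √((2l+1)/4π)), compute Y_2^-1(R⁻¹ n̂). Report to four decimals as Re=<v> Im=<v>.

Need the full column D^2_{m',-1} for m'=−2..2 at α=3.0367, β=2.7111, γ=4.0563.
cos(β/2)=0.213588, sin(β/2)=0.976924
d^2_{-2,-1}: single k=1 term ⇒ +0.019038;  D = -0.014501-0.012336i
d^2_{-1,-1}: k∈[0..1] ⇒ +0.002081 -0.130616 = -0.128535;  D = -0.088642-0.093080i
d^2_{0,-1}: k∈[0..1] ⇒ -0.023317 +0.487792 = +0.464475;  D = -0.283340-0.368043i
d^2_{1,-1}: k∈[0..1] ⇒ +0.130616 -0.910841 = -0.780225;  D = -0.408609-0.664673i
d^2_{2,-1}: single k=0 term ⇒ -0.398281;  D = +0.171912+0.359268i
Y_2^{m'}(θ=2.5279,φ=1.117) and Σ D·Y over m':
  (-0.0145-0.0123i)·(-0.0789-0.1010i)  (-0.0886-0.0931i)·(-0.1594+0.3269i)  (-0.2833-0.3680i)·(+0.3170+0.0000i)  (-0.4086-0.6647i)·(+0.1594+0.3269i)  (+0.1719+0.3593i)·(-0.0789+0.1010i)
Y_2^-1(R⁻¹ n̂) = +0.056954-0.378902i

Re=0.0570 Im=-0.3789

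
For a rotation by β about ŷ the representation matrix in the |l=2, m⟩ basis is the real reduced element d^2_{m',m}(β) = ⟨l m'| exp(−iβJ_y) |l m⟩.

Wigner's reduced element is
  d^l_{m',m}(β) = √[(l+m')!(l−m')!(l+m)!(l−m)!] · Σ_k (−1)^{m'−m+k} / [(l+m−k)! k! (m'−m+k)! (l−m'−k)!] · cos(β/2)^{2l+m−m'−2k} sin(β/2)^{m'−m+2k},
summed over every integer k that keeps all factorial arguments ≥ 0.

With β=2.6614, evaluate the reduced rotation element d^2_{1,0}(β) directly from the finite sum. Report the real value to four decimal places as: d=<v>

d^2_{1,0}(β=2.6614) via Wigner's sum:
With c≡cos(β/2)=0.237796 and s≡sin(β/2)=0.971315, N=[6·1·2·2]^{1/2}=4.898979
k∈{0,1} keeps every argument non-negative
  k=0: (−1)^1·4.8990/(2)·0.2378^3·0.9713^1 = -0.031993
  k=1: (−1)^2·4.8990/(2)·0.2378^1·0.9713^3 = +0.533778
d^2_{1,0}(2.6614) = -0.031993 +0.533778 = +0.501786

d=0.5018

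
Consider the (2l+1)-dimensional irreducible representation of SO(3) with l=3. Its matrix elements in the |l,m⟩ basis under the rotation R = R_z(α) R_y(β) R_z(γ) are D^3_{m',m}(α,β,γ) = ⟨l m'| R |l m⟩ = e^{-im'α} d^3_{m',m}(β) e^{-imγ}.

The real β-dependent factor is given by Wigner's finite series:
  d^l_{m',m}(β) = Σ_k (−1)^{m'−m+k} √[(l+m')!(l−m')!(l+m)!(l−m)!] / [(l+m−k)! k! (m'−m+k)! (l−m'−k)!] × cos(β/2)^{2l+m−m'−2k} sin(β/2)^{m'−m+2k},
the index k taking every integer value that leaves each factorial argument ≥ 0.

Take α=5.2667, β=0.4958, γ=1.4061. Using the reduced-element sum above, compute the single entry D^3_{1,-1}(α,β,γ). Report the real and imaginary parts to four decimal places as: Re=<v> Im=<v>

First d^3_{1,-1}(β=0.4958), then the phase factors e^{-i(1)α} and e^{-i(-1)γ}:
With c≡cos(β/2)=0.969430 and s≡sin(β/2)=0.245369, N=[24·2·2·24]^{1/2}=48.000000
k: max(0,(-1)−(1))=0 … min(3+(-1),3−(1))=2
  k=0: (−1)^2·48.0000/(8)·0.9694^4·0.2454^2 = +0.319047
  k=1: (−1)^3·48.0000/(6)·0.9694^2·0.2454^4 = -0.027252
  k=2: (−1)^4·48.0000/(48)·0.9694^0·0.2454^6 = +0.000218
d^3_{1,-1}(0.4958) = +0.319047 -0.027252 +0.000218 = +0.292013
D = (+0.526358+0.850263i)·(+0.292013)·(+0.163953+0.986468i) = -0.219728+0.192331i

Re=-0.2197 Im=0.1923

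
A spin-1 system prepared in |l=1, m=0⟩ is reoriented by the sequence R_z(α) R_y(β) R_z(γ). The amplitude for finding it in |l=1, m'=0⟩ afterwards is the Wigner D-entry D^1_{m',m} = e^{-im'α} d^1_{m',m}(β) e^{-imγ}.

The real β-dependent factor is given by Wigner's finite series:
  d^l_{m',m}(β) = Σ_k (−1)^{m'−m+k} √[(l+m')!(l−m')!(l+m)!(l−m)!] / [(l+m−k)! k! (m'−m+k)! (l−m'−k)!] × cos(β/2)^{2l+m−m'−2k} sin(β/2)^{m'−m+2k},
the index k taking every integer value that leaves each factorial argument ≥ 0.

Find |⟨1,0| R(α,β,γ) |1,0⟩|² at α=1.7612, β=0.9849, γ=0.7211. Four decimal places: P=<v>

P=0.3057

Split into d^1_{0,0}(β=0.9849) × two z-phases.
With c≡cos(β/2)=0.881177 and s≡sin(β/2)=0.472786, N=[1·1·1·1]^{1/2}=1.000000
The bounds max(0,m−m')=0 and min(l+m,l−m')=1 give 2 terms
  k=0: (−1)^0·1.0000/(1)·0.8812^2·0.4728^0 = +0.776473
  k=1: (−1)^1·1.0000/(1)·0.8812^0·0.4728^2 = -0.223527
d^1_{0,0}(0.9849) = +0.776473 -0.223527 = +0.552946
|D^1_{0,0}|² = |d^1_{0,0}(β)|² = (+0.552946)² = 0.305750 (the z-rotation phases have unit modulus)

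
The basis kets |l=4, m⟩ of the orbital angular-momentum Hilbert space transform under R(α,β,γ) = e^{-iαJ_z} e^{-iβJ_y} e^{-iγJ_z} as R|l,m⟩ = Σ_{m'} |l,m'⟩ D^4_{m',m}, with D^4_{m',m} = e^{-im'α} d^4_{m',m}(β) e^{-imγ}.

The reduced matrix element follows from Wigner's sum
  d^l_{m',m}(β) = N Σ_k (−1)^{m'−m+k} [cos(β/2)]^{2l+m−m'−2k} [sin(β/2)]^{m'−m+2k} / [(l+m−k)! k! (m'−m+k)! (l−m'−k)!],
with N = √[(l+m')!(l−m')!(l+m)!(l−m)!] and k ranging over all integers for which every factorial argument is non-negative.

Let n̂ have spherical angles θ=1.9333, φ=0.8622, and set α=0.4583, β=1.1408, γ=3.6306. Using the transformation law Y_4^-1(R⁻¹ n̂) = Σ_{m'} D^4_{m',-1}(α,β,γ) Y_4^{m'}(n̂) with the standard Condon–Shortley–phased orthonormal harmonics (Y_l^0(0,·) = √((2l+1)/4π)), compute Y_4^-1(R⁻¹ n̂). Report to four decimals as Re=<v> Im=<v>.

Need the full column D^4_{m',-1} for m'=−4..4 at α=0.4583, β=1.1408, γ=3.6306.
cos(β/2)=0.841685, sin(β/2)=0.539969
d^4_{-4,-1}: single k=3 term ⇒ +0.497678;  D = +0.339750-0.363666i
d^4_{-3,-1}: k∈[2..3] ⇒ +0.822821 -0.564407 = +0.258414;  D = +0.074664-0.247393i
d^4_{-2,-1}: k∈[1..3] ⇒ +0.685571 -1.410783 +0.387086 = -0.338127;  D = +0.055601+0.333524i
d^4_{-1,-1}: k∈[0..3] ⇒ +0.251882 -1.554985 +1.279954 -0.175595 = -0.198744;  D = +0.116041+0.161350i
d^4_{0,-1}: k∈[0..3] ⇒ -0.722655 +1.784515 -0.734443 +0.050378 = +0.377795;  D = -0.333518-0.177469i
d^4_{1,-1}: k∈[0..3] ⇒ +1.036657 -1.279954 +0.263392 -0.007227 = +0.012868;  D = -0.012862-0.000395i
d^4_{2,-1}: k∈[0..2] ⇒ -0.940522 +0.580628 -0.047793 = -0.407687;  D = +0.370981-0.169060i
d^4_{3,-1}: k∈[0..1] ⇒ +0.564407 -0.139374 = +0.425033;  D = -0.268875+0.329179i
d^4_{4,-1}: single k=0 term ⇒ -0.204826;  D = +0.046018-0.199590i
Y_4^{m'}(θ=1.9333,φ=0.8622) and Σ D·Y over m':
  (+0.3397-0.3637i)·(-0.3224+0.1023i)  (+0.0747-0.2474i)·(+0.3084+0.1912i)  (+0.0556+0.3335i)·(+0.0054+0.0346i)  (+0.1160+0.1613i)·(+0.2164-0.2525i)  (-0.3335-0.1775i)·(-0.0232+0.0000i)  (-0.0129-0.0004i)·(-0.2164-0.2525i)  (+0.3710-0.1691i)·(+0.0054-0.0346i)  (-0.2689+0.3292i)·(-0.3084+0.1912i)  (+0.0460-0.1996i)·(-0.3224-0.1023i)
Y_4^-1(R⁻¹ n̂) = +0.043864-0.000262i

Re=0.0439 Im=-0.0003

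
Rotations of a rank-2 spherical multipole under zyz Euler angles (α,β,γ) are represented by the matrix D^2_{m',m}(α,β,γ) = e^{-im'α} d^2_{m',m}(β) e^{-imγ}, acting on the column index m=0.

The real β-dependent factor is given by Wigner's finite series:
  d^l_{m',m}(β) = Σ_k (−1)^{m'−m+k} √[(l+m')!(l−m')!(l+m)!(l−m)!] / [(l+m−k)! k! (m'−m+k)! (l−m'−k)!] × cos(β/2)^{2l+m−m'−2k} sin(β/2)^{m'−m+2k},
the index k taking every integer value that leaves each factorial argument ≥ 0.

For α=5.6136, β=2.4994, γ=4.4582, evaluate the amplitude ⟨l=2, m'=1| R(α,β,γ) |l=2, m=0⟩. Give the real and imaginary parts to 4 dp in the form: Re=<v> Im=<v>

Re=0.4606 Im=0.3646

D^2_{1,0}(5.6136,2.4994,4.4582) = e^{-i·1·5.6136}·d^2_{1,0}(2.4994)·e^{-i·0·4.4582}. Compute d first:
Half-angle: c=0.315607, s=0.948890. N=√(6·1·2·2)=4.898979
k∈{0,1} keeps every argument non-negative
  k=0: (−1)^1·4.8990/(2)·0.3156^3·0.9489^1 = -0.073069
  k=1: (−1)^2·4.8990/(2)·0.3156^1·0.9489^3 = +0.660496
d^2_{1,0}(2.4994) = -0.073069 +0.660496 = +0.587427
Attach z-rotation phases: D = e^{-i(1)(5.6136)}·(+0.587427)·e^{-i(0)(4.4582)} = +0.460589+0.364593i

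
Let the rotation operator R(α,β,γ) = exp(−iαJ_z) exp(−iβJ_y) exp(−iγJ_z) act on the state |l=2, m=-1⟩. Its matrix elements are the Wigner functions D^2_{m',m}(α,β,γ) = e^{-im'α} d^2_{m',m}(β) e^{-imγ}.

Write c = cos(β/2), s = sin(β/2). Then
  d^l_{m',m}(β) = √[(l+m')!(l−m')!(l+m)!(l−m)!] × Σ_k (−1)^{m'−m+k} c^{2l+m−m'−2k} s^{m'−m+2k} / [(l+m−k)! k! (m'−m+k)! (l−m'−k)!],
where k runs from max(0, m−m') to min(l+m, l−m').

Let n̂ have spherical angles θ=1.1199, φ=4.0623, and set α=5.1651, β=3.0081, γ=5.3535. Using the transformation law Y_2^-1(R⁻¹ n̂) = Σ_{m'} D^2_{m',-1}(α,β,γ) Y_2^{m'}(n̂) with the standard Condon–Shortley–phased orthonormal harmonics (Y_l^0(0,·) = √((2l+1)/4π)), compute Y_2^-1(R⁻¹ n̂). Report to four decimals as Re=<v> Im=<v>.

Re=-0.1075 Im=-0.2480

Need the full column D^2_{m',-1} for m'=−2..2 at α=5.1651, β=3.0081, γ=5.3535.
cos(β/2)=0.066697, sin(β/2)=0.997773
d^2_{-2,-1}: single k=1 term ⇒ +0.000592;  D = -0.000592+0.000014i
d^2_{-1,-1}: k∈[0..1] ⇒ +0.000020 -0.013286 = -0.013266;  D = +0.006090+0.011786i
d^2_{0,-1}: k∈[0..1] ⇒ -0.000725 +0.162284 = +0.161559;  D = +0.096626-0.129479i
d^2_{1,-1}: k∈[0..1] ⇒ +0.013286 -0.991123 = -0.977837;  D = -0.960534-0.183137i
d^2_{2,-1}: single k=0 term ⇒ -0.132504;  D = -0.034616-0.127903i
Y_2^{m'}(θ=1.1199,φ=4.0623) and Σ D·Y over m':
  (-0.0006+0.0000i)·(-0.0837-0.3015i)  (+0.0061+0.0118i)·(-0.1834+0.2412i)  (+0.0966-0.1295i)·(-0.1357+0.0000i)  (-0.9605-0.1831i)·(+0.1834+0.2412i)  (-0.0346-0.1279i)·(-0.0837+0.3015i)
Y_2^-1(R⁻¹ n̂) = -0.107544-0.247953i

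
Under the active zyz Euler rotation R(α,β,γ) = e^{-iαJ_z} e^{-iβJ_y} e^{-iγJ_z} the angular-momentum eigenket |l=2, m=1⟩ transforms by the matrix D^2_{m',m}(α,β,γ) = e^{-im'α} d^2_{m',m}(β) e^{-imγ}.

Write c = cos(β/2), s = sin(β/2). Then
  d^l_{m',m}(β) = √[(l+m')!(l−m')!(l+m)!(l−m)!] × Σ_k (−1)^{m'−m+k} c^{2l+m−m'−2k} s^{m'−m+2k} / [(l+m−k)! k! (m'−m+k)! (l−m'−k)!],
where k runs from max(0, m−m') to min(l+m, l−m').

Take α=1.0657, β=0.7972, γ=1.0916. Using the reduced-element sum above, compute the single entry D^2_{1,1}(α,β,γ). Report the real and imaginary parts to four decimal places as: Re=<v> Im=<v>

Split into d^2_{1,1}(β=0.7972) × two z-phases.
With c≡cos(β/2)=0.921605 and s≡sin(β/2)=0.388128, N=[6·1·6·1]^{1/2}=6.000000
k∈{0,1} keeps every argument non-negative
  k=0: (−1)^0·6.0000/(6)·0.9216^4·0.3881^0 = +0.721406
  k=1: (−1)^1·6.0000/(2)·0.9216^2·0.3881^2 = -0.383851
d^2_{1,1}(0.7972) = +0.721406 -0.383851 = +0.337556
Attach z-rotation phases: D = e^{-i(1)(1.0657)}·(+0.337556)·e^{-i(1)(1.0916)} = -0.186821-0.281144i

Re=-0.1868 Im=-0.2811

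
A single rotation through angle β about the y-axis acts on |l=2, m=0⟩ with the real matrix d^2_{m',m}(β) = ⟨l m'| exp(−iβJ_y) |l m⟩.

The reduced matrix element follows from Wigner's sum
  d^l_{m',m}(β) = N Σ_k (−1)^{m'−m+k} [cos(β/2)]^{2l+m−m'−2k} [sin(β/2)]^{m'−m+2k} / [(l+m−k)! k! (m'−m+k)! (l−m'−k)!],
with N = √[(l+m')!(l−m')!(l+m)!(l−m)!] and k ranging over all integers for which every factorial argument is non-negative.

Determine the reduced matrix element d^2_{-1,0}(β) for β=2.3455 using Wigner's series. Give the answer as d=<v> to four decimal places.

d^2_{-1,0}(β=2.3455) via Wigner's sum:
Half-angle: c=0.387618, s=0.921820. N=√(1·6·2·2)=4.898979
k: max(0,(0)−(-1))=1 … min(2+(0),2−(-1))=2
  k=1: (−1)^0·4.8990/(2)·0.3876^3·0.9218^1 = +0.131503
  k=2: (−1)^1·4.8990/(2)·0.3876^1·0.9218^3 = -0.743735
d^2_{-1,0}(2.3455) = +0.131503 -0.743735 = -0.612232

d=-0.6122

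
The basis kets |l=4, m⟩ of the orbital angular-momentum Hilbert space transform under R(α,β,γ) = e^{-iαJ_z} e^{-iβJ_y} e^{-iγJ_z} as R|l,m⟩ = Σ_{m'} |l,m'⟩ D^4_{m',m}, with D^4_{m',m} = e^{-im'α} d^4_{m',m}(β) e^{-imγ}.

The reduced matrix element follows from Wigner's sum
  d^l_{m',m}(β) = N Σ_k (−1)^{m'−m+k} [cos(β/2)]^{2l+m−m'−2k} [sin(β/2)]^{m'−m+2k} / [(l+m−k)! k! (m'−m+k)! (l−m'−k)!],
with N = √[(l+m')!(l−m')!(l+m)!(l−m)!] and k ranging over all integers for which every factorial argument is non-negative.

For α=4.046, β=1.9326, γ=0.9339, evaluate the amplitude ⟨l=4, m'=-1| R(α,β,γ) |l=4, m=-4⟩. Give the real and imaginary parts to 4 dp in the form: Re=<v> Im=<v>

D^4_{-1,-4}(4.046,1.9326,0.9339) = e^{-i·-1·4.046}·d^4_{-1,-4}(1.9326)·e^{-i·-4·0.9339}. Compute d first:
Half-angle: c=0.568348, s=0.822788. N=√(6·120·1·40320)=5387.986637
k: max(0,(-4)−(-1))=0 … min(4+(-4),4−(-1))=0
  k=0: (−1)^3·5387.9866/(720)·0.5683^5·0.8228^3 = -0.247189
d^4_{-1,-4}(1.9326) = -0.247189
D = (-0.618152-0.786059i)·(-0.247189)·(-0.828704-0.559686i) = -0.017876-0.246542i

Re=-0.0179 Im=-0.2465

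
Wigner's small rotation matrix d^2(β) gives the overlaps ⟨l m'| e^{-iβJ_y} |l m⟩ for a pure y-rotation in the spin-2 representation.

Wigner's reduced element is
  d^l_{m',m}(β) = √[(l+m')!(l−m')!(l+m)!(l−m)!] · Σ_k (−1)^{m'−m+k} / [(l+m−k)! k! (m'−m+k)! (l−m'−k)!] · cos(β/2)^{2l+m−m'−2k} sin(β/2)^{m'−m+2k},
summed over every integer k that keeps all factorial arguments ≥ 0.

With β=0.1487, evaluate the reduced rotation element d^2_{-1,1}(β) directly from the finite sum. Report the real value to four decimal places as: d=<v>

d^2_{-1,1}(β=0.1487) via Wigner's sum:
c=cos(0.1487/2)=0.997237, s=sin(0.1487/2)=0.074282; N=√[1·6·6·1]=6.000000
Admissible k: 2..3 (factorial args all ≥0)
  k=2: (−1)^0·6.0000/(2)·0.9972^2·0.0743^2 = +0.016462
  k=3: (−1)^1·6.0000/(6)·0.9972^0·0.0743^4 = -0.000030
d^2_{-1,1}(0.1487) = +0.016462 -0.000030 = +0.016431

d=0.0164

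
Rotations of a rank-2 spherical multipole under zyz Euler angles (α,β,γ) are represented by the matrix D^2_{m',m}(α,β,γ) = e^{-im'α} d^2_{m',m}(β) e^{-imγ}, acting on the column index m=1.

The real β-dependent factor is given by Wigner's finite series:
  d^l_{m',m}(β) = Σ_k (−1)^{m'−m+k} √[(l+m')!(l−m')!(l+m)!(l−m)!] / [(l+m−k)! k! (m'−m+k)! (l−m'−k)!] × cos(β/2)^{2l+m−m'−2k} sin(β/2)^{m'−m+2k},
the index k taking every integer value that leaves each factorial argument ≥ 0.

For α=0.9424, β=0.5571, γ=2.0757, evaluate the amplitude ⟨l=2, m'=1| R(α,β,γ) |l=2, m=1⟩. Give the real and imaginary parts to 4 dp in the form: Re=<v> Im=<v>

Re=-0.6399 Im=-0.0794

D^2_{1,1}(0.9424,0.5571,2.0757) = e^{-i·1·0.9424}·d^2_{1,1}(0.5571)·e^{-i·1·2.0757}. Compute d first:
With c≡cos(β/2)=0.961455 and s≡sin(β/2)=0.274962, N=[6·1·6·1]^{1/2}=6.000000
k∈{0,1} keeps every argument non-negative
  k=0: (−1)^0·6.0000/(6)·0.9615^4·0.2750^0 = +0.854508
  k=1: (−1)^1·6.0000/(2)·0.9615^2·0.2750^2 = -0.209664
d^2_{1,1}(0.5571) = +0.854508 -0.209664 = +0.644844
D = (+0.587848-0.808971i)·(+0.644844)·(-0.483723-0.875221i) = -0.639933-0.079431i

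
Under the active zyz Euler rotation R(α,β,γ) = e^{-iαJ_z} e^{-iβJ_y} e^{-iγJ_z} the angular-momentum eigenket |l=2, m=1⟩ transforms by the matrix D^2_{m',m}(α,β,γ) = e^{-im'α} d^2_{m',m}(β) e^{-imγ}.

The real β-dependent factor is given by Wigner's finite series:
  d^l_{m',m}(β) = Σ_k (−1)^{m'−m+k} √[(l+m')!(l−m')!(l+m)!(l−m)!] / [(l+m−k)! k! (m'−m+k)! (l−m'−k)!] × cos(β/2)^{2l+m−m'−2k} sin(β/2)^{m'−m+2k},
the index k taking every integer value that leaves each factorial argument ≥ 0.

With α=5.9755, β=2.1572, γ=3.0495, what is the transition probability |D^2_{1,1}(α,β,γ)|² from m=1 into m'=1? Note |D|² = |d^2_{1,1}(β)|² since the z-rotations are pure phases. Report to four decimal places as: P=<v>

P=0.2213

First d^2_{1,1}(β=2.1572), then the phase factors e^{-i(1)α} and e^{-i(1)γ}:
c=cos(2.1572/2)=0.472563, s=sin(2.1572/2)=0.881297; N=√[6·1·6·1]=6.000000
k: max(0,(1)−(1))=0 … min(2+(1),2−(1))=1
  k=0: (−1)^0·6.0000/(6)·0.4726^4·0.8813^0 = +0.049870
  k=1: (−1)^1·6.0000/(2)·0.4726^2·0.8813^2 = -0.520337
d^2_{1,1}(2.1572) = +0.049870 -0.520337 = -0.470467
|D^2_{1,1}|² = |d^2_{1,1}(β)|² = (-0.470467)² = 0.221339 (the z-rotation phases have unit modulus)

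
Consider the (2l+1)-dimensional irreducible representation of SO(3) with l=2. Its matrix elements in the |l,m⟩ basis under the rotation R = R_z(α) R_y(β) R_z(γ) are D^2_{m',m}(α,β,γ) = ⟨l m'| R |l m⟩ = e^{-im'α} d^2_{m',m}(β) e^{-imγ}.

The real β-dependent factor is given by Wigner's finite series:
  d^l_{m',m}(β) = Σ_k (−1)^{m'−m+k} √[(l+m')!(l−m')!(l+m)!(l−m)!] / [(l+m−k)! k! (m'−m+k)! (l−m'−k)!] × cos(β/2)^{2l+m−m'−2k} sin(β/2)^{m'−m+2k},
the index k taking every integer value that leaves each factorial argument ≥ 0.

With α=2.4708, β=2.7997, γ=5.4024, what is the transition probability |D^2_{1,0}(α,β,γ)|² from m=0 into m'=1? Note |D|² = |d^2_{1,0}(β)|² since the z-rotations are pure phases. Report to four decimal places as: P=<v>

P=0.1497

Split into d^2_{1,0}(β=2.7997) × two z-phases.
c=cos(2.7997/2)=0.170115, s=sin(2.7997/2)=0.985424; N=√[6·1·2·2]=4.898979
k∈{0,1} keeps every argument non-negative
  k=0: (−1)^1·4.8990/(2)·0.1701^3·0.9854^1 = -0.011883
  k=1: (−1)^2·4.8990/(2)·0.1701^1·0.9854^3 = +0.398738
d^2_{1,0}(2.7997) = -0.011883 +0.398738 = +0.386855
|D^2_{1,0}|² = |d^2_{1,0}(β)|² = (+0.386855)² = 0.149657 (the z-rotation phases have unit modulus)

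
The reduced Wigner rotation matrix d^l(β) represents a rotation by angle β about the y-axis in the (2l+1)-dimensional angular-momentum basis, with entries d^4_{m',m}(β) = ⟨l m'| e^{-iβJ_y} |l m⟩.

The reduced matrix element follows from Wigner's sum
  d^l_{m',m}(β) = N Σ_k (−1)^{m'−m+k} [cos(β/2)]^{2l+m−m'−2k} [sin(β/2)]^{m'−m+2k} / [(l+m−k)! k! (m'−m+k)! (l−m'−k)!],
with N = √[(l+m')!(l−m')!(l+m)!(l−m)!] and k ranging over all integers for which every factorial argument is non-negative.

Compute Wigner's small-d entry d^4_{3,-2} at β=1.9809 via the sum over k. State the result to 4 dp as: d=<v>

d=-0.1700

d^4_{3,-2}(β=1.9809) via Wigner's sum:
With c≡cos(β/2)=0.548314 and s≡sin(β/2)=0.836273, N=[5040·1·2·720]^{1/2}=2693.993318
The bounds max(0,m−m')=0 and min(l+m,l−m')=1 give 2 terms
  k=0: (−1)^5·2693.9933/(240)·0.5483^3·0.8363^5 = -0.756854
  k=1: (−1)^6·2693.9933/(720)·0.5483^1·0.8363^7 = +0.586852
d^4_{3,-2}(1.9809) = -0.756854 +0.586852 = -0.170002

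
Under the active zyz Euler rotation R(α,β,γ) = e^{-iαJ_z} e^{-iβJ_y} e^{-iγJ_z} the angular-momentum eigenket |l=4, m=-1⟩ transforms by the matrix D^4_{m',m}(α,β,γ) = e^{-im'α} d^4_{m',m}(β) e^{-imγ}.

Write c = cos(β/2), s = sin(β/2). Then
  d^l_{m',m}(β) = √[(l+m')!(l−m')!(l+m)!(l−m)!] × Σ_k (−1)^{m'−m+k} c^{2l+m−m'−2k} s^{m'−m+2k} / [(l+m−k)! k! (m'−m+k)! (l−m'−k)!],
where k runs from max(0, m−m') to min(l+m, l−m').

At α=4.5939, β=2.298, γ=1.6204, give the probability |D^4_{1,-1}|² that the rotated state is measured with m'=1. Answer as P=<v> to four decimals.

Split into d^4_{1,-1}(β=2.298) × two z-phases.
With c≡cos(β/2)=0.409400 and s≡sin(β/2)=0.912355, N=[120·6·6·120]^{1/2}=720.000000
k: max(0,(-1)−(1))=0 … min(4+(-1),4−(1))=3
  k=0: (−1)^2·720.0000/(72)·0.4094^6·0.9124^2 = +0.039194
  k=1: (−1)^3·720.0000/(24)·0.4094^4·0.9124^4 = -0.583940
  k=2: (−1)^4·720.0000/(48)·0.4094^2·0.9124^6 = +1.450007
  k=3: (−1)^5·720.0000/(720)·0.4094^0·0.9124^8 = -0.480077
d^4_{1,-1}(2.298) = +0.039194 -0.583940 +1.450007 -0.480077 = +0.425184
|D^4_{1,-1}|² = |d^4_{1,-1}(β)|² = (+0.425184)² = 0.180781 (the z-rotation phases have unit modulus)

P=0.1808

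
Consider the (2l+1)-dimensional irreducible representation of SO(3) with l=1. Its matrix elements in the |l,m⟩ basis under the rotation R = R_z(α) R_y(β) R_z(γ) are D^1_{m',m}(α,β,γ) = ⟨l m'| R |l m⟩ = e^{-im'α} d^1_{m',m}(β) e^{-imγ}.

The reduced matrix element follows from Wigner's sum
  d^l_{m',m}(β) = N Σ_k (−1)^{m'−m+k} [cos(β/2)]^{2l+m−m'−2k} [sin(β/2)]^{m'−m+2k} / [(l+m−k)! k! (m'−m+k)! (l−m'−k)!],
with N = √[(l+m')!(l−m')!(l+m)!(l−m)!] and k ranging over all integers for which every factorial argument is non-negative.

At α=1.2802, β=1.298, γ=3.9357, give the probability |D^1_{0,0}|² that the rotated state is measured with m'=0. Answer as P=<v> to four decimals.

D^1_{0,0}(1.2802,1.298,3.9357) = e^{-i·0·1.2802}·d^1_{0,0}(1.298)·e^{-i·0·3.9357}. Compute d first:
Half-angle: c=0.796689, s=0.604390. N=√(1·1·1·1)=1.000000
k∈{0,1} keeps every argument non-negative
  k=0: (−1)^0·1.0000/(1)·0.7967^2·0.6044^0 = +0.634713
  k=1: (−1)^1·1.0000/(1)·0.7967^0·0.6044^2 = -0.365287
d^1_{0,0}(1.298) = +0.634713 -0.365287 = +0.269425
|D^1_{0,0}|² = |d^1_{0,0}(β)|² = (+0.269425)² = 0.072590 (the z-rotation phases have unit modulus)

P=0.0726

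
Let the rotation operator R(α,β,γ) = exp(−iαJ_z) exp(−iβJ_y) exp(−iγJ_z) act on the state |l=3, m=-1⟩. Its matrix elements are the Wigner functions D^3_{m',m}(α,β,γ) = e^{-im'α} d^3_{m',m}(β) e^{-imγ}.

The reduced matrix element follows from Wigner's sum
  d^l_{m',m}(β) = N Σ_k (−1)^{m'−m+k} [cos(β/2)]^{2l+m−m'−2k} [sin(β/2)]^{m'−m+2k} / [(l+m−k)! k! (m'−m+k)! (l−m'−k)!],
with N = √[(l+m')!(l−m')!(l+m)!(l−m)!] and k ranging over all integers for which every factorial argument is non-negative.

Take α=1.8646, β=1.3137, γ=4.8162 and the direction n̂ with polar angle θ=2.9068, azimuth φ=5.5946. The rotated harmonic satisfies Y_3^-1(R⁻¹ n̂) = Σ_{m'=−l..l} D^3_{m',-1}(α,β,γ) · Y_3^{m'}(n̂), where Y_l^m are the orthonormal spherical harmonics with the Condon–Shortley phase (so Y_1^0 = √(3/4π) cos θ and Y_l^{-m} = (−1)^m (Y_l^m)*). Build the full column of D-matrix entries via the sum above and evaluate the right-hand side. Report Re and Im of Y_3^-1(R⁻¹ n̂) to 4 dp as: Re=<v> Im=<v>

Re=-0.0040 Im=0.0159

Need the full column D^3_{m',-1} for m'=−3..3 at α=1.8646, β=1.3137, γ=4.8162.
cos(β/2)=0.791920, sin(β/2)=0.610625
d^3_{-3,-1}: single k=2 term ⇒ +0.567963;  D = -0.313900-0.473337i
d^3_{-2,-1}: k∈[1..2] ⇒ +0.601423 -0.715151 = -0.113728;  D = +0.072516-0.087609i
d^3_{-1,-1}: k∈[0..2] ⇒ +0.246653 -1.173178 +0.523134 = -0.403391;  D = -0.371922-0.156201i
d^3_{0,-1}: k∈[0..2] ⇒ -0.658826 +1.175113 -0.232887 = +0.283399;  D = +0.029367-0.281874i
d^3_{1,-1}: k∈[0..2] ⇒ +0.879884 -0.697512 +0.051838 = +0.234210;  D = -0.229996+0.044231i
d^3_{2,-1}: k∈[0..1] ⇒ -0.715151 +0.212596 = -0.502555;  D = -0.233760-0.444880i
d^3_{3,-1}: single k=0 term ⇒ +0.337681;  D = +0.240632-0.236908i
Y_3^{m'}(θ=2.9068,φ=5.5946) and Σ D·Y over m':
  (-0.3139-0.4733i)·(-0.0025+0.0046i)  (+0.0725-0.0876i)·(-0.0104-0.0528i)  (-0.3719-0.1562i)·(+0.2165+0.1782i)  (+0.0294-0.2819i)·(-0.6277+0.0000i)  (-0.2300+0.0442i)·(-0.2165+0.1782i)  (-0.2338-0.4449i)·(-0.0104+0.0528i)  (+0.2406-0.2369i)·(+0.0025+0.0046i)
Y_3^-1(R⁻¹ n̂) = -0.004014+0.015874i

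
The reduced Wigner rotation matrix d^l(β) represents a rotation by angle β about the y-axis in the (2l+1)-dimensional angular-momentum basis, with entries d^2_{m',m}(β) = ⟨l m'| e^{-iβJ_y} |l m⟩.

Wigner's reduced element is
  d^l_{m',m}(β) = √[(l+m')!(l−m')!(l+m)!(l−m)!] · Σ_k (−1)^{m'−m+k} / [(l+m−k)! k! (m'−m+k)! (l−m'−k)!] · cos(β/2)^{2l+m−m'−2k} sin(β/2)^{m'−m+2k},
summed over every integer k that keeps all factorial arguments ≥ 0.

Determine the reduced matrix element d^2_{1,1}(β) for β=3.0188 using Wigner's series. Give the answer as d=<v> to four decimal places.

d^2_{1,1}(β=3.0188) via Wigner's sum:
Half-angle: c=0.061358, s=0.998116. N=√(6·1·6·1)=6.000000
k∈{0,1} keeps every argument non-negative
  k=0: (−1)^0·6.0000/(6)·0.0614^4·0.9981^0 = +0.000014
  k=1: (−1)^1·6.0000/(2)·0.0614^2·0.9981^2 = -0.011252
d^2_{1,1}(3.0188) = +0.000014 -0.011252 = -0.011238

d=-0.0112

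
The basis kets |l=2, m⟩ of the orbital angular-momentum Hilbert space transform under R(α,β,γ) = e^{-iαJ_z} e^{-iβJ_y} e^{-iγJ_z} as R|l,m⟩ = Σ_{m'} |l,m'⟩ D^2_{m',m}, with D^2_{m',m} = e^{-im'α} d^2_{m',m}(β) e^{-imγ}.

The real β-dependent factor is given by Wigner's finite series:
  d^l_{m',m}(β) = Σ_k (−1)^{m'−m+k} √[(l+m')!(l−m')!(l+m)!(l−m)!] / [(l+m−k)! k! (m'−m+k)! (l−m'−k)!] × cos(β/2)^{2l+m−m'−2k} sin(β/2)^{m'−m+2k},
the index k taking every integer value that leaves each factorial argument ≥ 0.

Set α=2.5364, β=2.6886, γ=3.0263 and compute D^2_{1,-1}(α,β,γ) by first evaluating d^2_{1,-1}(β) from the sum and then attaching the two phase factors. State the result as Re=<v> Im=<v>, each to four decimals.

Split into d^2_{1,-1}(β=2.6886) × two z-phases.
Half-angle: c=0.224565, s=0.974459. N=√(6·1·1·6)=6.000000
Admissible k: 0..1 (factorial args all ≥0)
  k=0: (−1)^2·6.0000/(2)·0.2246^2·0.9745^2 = +0.143659
  k=1: (−1)^3·6.0000/(6)·0.2246^0·0.9745^4 = -0.901684
d^2_{1,-1}(2.6886) = +0.143659 -0.901684 = -0.758026
Attach z-rotation phases: D = e^{-i(1)(2.5364)}·(-0.758026)·e^{-i(-1)(3.0263)} = -0.668867-0.356680i

Re=-0.6689 Im=-0.3567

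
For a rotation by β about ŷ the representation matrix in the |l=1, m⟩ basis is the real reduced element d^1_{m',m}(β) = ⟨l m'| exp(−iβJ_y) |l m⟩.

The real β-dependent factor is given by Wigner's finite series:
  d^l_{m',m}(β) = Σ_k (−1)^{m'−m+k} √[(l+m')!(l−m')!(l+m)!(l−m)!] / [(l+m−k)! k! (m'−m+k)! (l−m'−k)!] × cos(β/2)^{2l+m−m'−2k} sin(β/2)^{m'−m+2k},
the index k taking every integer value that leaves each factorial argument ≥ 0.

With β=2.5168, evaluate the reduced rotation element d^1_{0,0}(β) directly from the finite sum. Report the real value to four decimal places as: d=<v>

d=-0.8111

d^1_{0,0}(β=2.5168) via Wigner's sum:
c=cos(2.5168/2)=0.307340, s=sin(2.5168/2)=0.951600; N=√[1·1·1·1]=1.000000
The bounds max(0,m−m')=0 and min(l+m,l−m')=1 give 2 terms
  k=0: (−1)^0·1.0000/(1)·0.3073^2·0.9516^0 = +0.094458
  k=1: (−1)^1·1.0000/(1)·0.3073^0·0.9516^2 = -0.905542
d^1_{0,0}(2.5168) = +0.094458 -0.905542 = -0.811084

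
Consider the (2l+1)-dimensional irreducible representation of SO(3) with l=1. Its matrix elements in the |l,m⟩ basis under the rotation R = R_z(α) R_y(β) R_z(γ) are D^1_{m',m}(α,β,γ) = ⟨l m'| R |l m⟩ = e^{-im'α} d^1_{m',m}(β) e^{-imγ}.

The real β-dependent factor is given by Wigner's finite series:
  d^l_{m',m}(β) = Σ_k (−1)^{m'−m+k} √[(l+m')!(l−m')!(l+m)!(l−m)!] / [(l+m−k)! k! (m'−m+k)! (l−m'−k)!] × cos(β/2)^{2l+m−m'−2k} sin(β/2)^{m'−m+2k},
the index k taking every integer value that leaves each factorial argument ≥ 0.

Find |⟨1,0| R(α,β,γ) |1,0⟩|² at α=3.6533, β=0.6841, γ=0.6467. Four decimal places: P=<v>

P=0.6006

Split into d^1_{0,0}(β=0.6841) × two z-phases.
With c≡cos(β/2)=0.942069 and s≡sin(β/2)=0.335419, N=[1·1·1·1]^{1/2}=1.000000
k: max(0,(0)−(0))=0 … min(1+(0),1−(0))=1
  k=0: (−1)^0·1.0000/(1)·0.9421^2·0.3354^0 = +0.887494
  k=1: (−1)^1·1.0000/(1)·0.9421^0·0.3354^2 = -0.112506
d^1_{0,0}(0.6841) = +0.887494 -0.112506 = +0.774988
|D^1_{0,0}|² = |d^1_{0,0}(β)|² = (+0.774988)² = 0.600607 (the z-rotation phases have unit modulus)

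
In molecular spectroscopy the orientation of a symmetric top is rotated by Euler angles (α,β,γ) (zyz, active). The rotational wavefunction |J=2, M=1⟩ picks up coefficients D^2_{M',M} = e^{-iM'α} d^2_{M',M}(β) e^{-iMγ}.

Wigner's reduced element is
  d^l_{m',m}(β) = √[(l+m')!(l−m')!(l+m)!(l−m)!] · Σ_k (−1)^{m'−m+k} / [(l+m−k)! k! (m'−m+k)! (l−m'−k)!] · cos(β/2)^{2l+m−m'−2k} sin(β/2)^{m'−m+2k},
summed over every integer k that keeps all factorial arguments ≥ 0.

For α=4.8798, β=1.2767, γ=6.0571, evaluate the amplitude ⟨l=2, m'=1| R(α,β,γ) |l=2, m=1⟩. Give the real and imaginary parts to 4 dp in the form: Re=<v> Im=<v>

Split into d^2_{1,1}(β=1.2767) × two z-phases.
Half-angle: c=0.803080, s=0.595871. N=√(6·1·6·1)=6.000000
The bounds max(0,m−m')=0 and min(l+m,l−m')=1 give 2 terms
  k=0: (−1)^0·6.0000/(6)·0.8031^4·0.5959^0 = +0.415944
  k=1: (−1)^1·6.0000/(2)·0.8031^2·0.5959^2 = -0.686979
d^2_{1,1}(1.2767) = +0.415944 -0.686979 = -0.271035
D = (+0.166630+0.986019i)·(-0.271035)·(+0.974551+0.224164i) = +0.015894-0.270568i

Re=0.0159 Im=-0.2706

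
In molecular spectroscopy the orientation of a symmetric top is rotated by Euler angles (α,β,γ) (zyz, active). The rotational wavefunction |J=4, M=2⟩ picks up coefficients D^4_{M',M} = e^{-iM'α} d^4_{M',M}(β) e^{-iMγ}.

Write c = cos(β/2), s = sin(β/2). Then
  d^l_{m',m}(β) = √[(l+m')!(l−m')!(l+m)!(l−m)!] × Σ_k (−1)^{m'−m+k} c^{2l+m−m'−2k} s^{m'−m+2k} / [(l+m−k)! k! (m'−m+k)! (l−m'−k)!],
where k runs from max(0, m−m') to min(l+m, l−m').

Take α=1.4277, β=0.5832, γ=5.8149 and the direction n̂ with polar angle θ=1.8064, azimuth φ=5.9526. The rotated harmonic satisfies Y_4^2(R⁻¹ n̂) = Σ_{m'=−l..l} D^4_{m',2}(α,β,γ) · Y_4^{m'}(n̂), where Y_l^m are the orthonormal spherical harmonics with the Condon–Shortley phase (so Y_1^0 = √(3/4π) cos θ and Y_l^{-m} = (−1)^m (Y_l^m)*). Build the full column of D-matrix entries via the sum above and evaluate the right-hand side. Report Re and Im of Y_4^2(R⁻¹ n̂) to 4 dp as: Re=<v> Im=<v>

Re=0.0755 Im=0.0930

Need the full column D^4_{m',2} for m'=−4..4 at α=1.4277, β=0.5832, γ=5.8149.
cos(β/2)=0.957785, sin(β/2)=0.287485
d^4_{-4,2}: single k=6 term ⇒ +0.002740;  D = +0.002561+0.000976i
d^4_{-3,2}: k∈[5..6] ⇒ +0.019367 -0.000582 = +0.018786;  D = +0.009126-0.016420i
d^4_{-2,2}: k∈[4..6] ⇒ +0.086223 -0.006215 +0.000047 = +0.080055;  D = -0.063713-0.048473i
d^4_{-1,2}: k∈[3..5] ⇒ +0.270833 -0.036600 +0.000659 = +0.234892;  D = -0.167430+0.164747i
d^4_{0,2}: k∈[2..4] ⇒ +0.605286 -0.145420 +0.004913 = +0.464779;  D = +0.275407+0.374394i
d^4_{1,2}: k∈[1..3] ⇒ +0.901837 -0.406249 +0.024400 = +0.519988;  D = +0.458526-0.245238i
d^4_{2,2}: k∈[0..2] ⇒ +0.708182 -0.765632 +0.086223 = +0.028773;  D = -0.009813-0.027048i
d^4_{3,2}: k∈[0..1] ⇒ -0.795346 +0.214967 = -0.580379;  D = +0.568234-0.118110i
d^4_{4,2}: single k=0 term ⇒ +0.337612;  D = +0.020865+0.336967i
Y_4^{m'}(θ=1.8064,φ=5.9526) and Σ D·Y over m':
  (+0.0026+0.0010i)·(+0.0973+0.3835i)  (+0.0091-0.0164i)·(-0.1470-0.2248i)  (-0.0637-0.0485i)·(-0.1544-0.1201i)  (-0.1674+0.1647i)·(+0.2660+0.0913i)  (+0.2754+0.3744i)·(+0.1554+0.0000i)  (+0.4585-0.2452i)·(-0.2660+0.0913i)  (-0.0098-0.0270i)·(-0.1544+0.1201i)  (+0.5682-0.1181i)·(+0.1470-0.2248i)  (+0.0209+0.3370i)·(+0.0973-0.3835i)
Y_4^2(R⁻¹ n̂) = +0.075513+0.093035i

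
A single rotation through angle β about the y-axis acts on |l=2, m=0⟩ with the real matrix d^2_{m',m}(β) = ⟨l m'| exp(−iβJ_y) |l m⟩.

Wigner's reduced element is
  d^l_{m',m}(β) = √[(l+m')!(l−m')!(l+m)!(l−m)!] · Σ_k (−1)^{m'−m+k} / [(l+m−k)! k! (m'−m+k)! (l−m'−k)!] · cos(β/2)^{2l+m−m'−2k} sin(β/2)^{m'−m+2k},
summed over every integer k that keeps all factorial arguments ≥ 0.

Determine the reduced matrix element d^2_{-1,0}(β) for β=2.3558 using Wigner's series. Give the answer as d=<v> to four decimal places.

d=-0.6124

d^2_{-1,0}(β=2.3558) via Wigner's sum:
With c≡cos(β/2)=0.382866 and s≡sin(β/2)=0.923804, N=[1·6·2·2]^{1/2}=4.898979
Admissible k: 1..2 (factorial args all ≥0)
  k=1: (−1)^0·4.8990/(2)·0.3829^3·0.9238^1 = +0.126997
  k=2: (−1)^1·4.8990/(2)·0.3829^1·0.9238^3 = -0.739370
d^2_{-1,0}(2.3558) = +0.126997 -0.739370 = -0.612372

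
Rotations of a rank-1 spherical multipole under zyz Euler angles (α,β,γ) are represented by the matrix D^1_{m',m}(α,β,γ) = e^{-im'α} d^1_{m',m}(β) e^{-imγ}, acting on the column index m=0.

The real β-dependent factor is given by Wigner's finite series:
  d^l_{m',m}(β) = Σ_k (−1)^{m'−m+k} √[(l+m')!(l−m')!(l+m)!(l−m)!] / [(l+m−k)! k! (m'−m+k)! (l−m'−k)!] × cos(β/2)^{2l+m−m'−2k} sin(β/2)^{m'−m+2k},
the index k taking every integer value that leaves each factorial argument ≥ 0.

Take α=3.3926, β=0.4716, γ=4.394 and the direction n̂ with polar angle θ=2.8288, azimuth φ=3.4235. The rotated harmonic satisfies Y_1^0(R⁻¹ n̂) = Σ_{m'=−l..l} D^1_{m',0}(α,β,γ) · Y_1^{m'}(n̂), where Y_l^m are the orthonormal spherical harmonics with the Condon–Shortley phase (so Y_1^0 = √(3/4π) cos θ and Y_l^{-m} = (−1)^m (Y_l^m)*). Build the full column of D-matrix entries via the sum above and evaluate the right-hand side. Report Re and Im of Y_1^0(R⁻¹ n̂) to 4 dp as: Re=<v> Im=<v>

Re=-0.3459 Im=0.0000

Need the full column D^1_{m',0} for m'=−1..1 at α=3.3926, β=0.4716, γ=4.394.
cos(β/2)=0.972328, sin(β/2)=0.233621
d^1_{-1,0}: single k=1 term ⇒ +0.321247;  D = -0.311180-0.079791i
d^1_{0,0}: k∈[0..1] ⇒ +0.945421 -0.054579 = +0.890843;  D = +0.890843+0.000000i
d^1_{1,0}: single k=0 term ⇒ -0.321247;  D = +0.311180-0.079791i
Y_1^{m'}(θ=2.8288,φ=3.4235) and Σ D·Y over m':
  (-0.3112-0.0798i)·(-0.1021+0.0296i)  (+0.8908+0.0000i)·(-0.4649+0.0000i)  (+0.3112-0.0798i)·(+0.1021+0.0296i)
Y_1^0(R⁻¹ n̂) = -0.345874+0.000000i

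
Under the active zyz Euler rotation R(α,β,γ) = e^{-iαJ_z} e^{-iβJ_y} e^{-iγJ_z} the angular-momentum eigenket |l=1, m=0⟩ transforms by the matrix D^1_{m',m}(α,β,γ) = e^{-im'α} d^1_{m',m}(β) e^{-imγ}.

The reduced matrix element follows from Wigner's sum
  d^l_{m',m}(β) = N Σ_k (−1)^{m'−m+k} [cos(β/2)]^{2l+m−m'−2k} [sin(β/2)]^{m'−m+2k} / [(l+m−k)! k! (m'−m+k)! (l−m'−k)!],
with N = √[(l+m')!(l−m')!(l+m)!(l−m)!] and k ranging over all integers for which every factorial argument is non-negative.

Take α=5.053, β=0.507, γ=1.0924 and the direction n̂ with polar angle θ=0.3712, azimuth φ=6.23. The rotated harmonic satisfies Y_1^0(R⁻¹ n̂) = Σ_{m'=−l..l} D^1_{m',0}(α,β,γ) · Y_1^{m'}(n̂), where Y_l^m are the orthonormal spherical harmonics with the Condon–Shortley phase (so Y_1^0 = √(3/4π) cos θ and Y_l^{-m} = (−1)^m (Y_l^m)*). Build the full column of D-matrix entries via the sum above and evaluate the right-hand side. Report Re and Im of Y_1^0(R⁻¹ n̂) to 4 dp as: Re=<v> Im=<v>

Re=0.4311 Im=0.0000

Need the full column D^1_{m',0} for m'=−1..1 at α=5.053, β=0.507, γ=1.0924.
cos(β/2)=0.968041, sin(β/2)=0.250794
d^1_{-1,0}: single k=1 term ⇒ +0.343341;  D = +0.114697-0.323616i
d^1_{0,0}: k∈[0..1] ⇒ +0.937103 -0.062897 = +0.874205;  D = +0.874205+0.000000i
d^1_{1,0}: single k=0 term ⇒ -0.343341;  D = -0.114697-0.323616i
Y_1^{m'}(θ=0.3712,φ=6.23) and Σ D·Y over m':
  (+0.1147-0.3236i)·(+0.1251+0.0067i)  (+0.8742+0.0000i)·(+0.4553+0.0000i)  (-0.1147-0.3236i)·(-0.1251+0.0067i)
Y_1^0(R⁻¹ n̂) = +0.431067+0.000000i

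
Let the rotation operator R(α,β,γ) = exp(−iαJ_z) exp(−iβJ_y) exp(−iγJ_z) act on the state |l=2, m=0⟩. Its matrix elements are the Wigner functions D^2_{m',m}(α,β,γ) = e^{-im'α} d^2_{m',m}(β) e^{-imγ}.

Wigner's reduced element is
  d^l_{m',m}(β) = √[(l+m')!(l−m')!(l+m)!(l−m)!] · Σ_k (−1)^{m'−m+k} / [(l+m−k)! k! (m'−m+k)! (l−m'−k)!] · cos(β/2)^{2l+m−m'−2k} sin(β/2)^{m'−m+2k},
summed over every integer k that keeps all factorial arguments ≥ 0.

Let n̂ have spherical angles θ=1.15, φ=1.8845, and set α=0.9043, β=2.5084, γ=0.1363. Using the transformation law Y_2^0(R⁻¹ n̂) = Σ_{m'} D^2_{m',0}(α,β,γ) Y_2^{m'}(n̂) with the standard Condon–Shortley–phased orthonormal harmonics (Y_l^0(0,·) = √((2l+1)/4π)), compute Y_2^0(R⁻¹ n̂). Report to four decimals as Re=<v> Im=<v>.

Need the full column D^2_{m',0} for m'=−2..2 at α=0.9043, β=2.5084, γ=0.1363.
cos(β/2)=0.311334, sin(β/2)=0.950301
d^2_{-2,0}: single k=2 term ⇒ +0.214413;  D = -0.050509+0.208379i
d^2_{-1,0}: k∈[1..2] ⇒ +0.070245 -0.654463 = -0.584218;  D = -0.361184-0.459191i
d^2_{0,0}: k∈[0..2] ⇒ +0.009395 -0.350134 +0.815538 = +0.474798;  D = +0.474798+0.000000i
d^2_{1,0}: k∈[0..1] ⇒ -0.070245 +0.654463 = +0.584218;  D = +0.361184-0.459191i
d^2_{2,0}: single k=0 term ⇒ +0.214413;  D = -0.050509-0.208379i
Y_2^{m'}(θ=1.15,φ=1.8845) and Σ D·Y over m':
  (-0.0505+0.2084i)·(-0.2605+0.1889i)  (-0.3612-0.4592i)·(-0.0889-0.2740i)  (+0.4748+0.0000i)·(-0.1575+0.0000i)  (+0.3612-0.4592i)·(+0.0889-0.2740i)  (-0.0505-0.2084i)·(-0.2605-0.1889i)
Y_2^0(R⁻¹ n̂) = -0.314621+0.000000i

Re=-0.3146 Im=0.0000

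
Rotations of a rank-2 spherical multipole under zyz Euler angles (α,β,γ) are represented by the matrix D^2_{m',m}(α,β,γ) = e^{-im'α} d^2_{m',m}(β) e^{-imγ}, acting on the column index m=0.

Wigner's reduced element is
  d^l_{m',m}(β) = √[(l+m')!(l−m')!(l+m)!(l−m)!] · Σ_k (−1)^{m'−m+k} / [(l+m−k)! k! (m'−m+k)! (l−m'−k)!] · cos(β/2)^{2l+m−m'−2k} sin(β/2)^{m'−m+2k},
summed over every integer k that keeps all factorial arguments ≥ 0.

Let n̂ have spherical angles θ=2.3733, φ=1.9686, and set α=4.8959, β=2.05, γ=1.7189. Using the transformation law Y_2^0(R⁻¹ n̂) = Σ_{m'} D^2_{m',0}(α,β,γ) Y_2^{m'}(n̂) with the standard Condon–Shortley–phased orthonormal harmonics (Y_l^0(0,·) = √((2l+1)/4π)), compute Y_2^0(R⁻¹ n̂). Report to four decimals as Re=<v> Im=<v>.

Need the full column D^2_{m',0} for m'=−2..2 at α=4.8959, β=2.05, γ=1.7189.
cos(β/2)=0.519099, sin(β/2)=0.854714
d^2_{-2,0}: single k=2 term ⇒ +0.482189;  D = -0.450076-0.173028i
d^2_{-1,0}: k∈[1..2] ⇒ +0.292851 -0.793941 = -0.501090;  D = -0.091440+0.492677i
d^2_{0,0}: k∈[0..2] ⇒ +0.072611 -0.787412 +0.533683 = -0.181118;  D = -0.181118+0.000000i
d^2_{1,0}: k∈[0..1] ⇒ -0.292851 +0.793941 = +0.501090;  D = +0.091440+0.492677i
d^2_{2,0}: single k=0 term ⇒ +0.482189;  D = -0.450076+0.173028i
Y_2^{m'}(θ=2.3733,φ=1.9686) and Σ D·Y over m':
  (-0.4501-0.1730i)·(-0.1305+0.1332i)  (-0.0914+0.4927i)·(+0.1496+0.3559i)  (-0.1811+0.0000i)·(+0.1739+0.0000i)  (+0.0914+0.4927i)·(-0.1496+0.3559i)  (-0.4501+0.1730i)·(-0.1305-0.1332i)
Y_2^0(R⁻¹ n̂) = -0.245916+0.000000i

Re=-0.2459 Im=0.0000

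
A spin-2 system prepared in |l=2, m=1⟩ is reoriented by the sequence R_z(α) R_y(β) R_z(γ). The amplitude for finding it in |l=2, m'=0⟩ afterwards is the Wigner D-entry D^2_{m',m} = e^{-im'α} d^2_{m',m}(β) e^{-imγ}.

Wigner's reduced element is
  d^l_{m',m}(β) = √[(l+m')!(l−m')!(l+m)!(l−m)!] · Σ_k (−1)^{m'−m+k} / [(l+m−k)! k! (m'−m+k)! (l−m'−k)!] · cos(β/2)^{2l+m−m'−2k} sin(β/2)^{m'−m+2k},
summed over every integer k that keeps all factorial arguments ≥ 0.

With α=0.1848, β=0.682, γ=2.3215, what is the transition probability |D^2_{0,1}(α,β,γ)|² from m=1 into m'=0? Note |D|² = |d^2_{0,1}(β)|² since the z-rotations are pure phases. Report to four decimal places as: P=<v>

P=0.3592

Split into d^2_{0,1}(β=0.682) × two z-phases.
c=cos(0.682/2)=0.942421, s=sin(0.682/2)=0.334430; N=√[2·2·6·1]=4.898979
k: max(0,(1)−(0))=1 … min(2+(1),2−(0))=2
  k=1: (−1)^0·4.8990/(2)·0.9424^3·0.3344^1 = +0.685670
  k=2: (−1)^1·4.8990/(2)·0.9424^1·0.3344^3 = -0.086345
d^2_{0,1}(0.682) = +0.685670 -0.086345 = +0.599325
|D^2_{0,1}|² = |d^2_{0,1}(β)|² = (+0.599325)² = 0.359191 (the z-rotation phases have unit modulus)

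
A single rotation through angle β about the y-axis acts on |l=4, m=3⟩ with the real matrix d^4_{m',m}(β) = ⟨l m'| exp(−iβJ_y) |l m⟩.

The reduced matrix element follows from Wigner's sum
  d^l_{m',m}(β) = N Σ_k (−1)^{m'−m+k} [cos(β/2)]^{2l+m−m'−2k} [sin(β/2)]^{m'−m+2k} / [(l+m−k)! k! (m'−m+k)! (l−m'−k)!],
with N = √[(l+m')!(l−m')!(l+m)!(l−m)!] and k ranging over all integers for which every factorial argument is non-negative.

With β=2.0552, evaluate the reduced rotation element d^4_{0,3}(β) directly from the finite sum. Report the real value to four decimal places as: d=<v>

d=-0.4773

d^4_{0,3}(β=2.0552) via Wigner's sum:
Half-angle: c=0.516875, s=0.856061. N=√(24·24·5040·1)=1703.830978
Admissible k: 3..4 (factorial args all ≥0)
  k=3: (−1)^0·1703.8310/(144)·0.5169^5·0.8561^3 = +0.273845
  k=4: (−1)^1·1703.8310/(144)·0.5169^3·0.8561^5 = -0.751180
d^4_{0,3}(2.0552) = +0.273845 -0.751180 = -0.477334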